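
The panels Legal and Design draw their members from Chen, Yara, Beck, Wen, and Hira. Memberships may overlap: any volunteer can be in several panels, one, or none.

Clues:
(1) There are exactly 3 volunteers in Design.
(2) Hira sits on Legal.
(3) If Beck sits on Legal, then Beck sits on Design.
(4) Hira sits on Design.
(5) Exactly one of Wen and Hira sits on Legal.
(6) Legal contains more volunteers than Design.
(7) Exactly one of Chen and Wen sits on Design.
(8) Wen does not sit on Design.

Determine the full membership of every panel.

Legal = {Beck, Chen, Hira, Yara}; Design = {Beck, Chen, Hira}

From (2): Hira ∈ Legal.
From (4): Hira ∈ Design.
From (8): Wen ∉ Design.
(5) (exactly one): Wen ∉ Legal.
(7) (exactly one): Chen ∈ Design.
Suppose Chen ∉ Legal: no assignment then satisfies all the clues, so Chen ∈ Legal.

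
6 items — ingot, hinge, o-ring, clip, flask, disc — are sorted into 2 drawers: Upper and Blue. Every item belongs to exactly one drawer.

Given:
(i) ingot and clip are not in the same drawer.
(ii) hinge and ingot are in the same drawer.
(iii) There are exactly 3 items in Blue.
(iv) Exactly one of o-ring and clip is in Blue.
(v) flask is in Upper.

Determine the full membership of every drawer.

From (v): flask ∈ Upper.
Suppose ingot ∈ Upper: no assignment then satisfies all the clues, so ingot ∉ Upper.

Upper = {clip, disc, flask}; Blue = {hinge, ingot, o-ring}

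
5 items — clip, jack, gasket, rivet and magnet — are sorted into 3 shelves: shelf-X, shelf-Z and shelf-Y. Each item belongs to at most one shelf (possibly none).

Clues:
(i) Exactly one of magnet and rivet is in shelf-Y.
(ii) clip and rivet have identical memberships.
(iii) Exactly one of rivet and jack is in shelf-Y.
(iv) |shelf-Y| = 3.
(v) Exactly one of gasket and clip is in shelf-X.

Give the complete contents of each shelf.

shelf-X = {clip, rivet}; shelf-Z = {}; shelf-Y = {gasket, jack, magnet}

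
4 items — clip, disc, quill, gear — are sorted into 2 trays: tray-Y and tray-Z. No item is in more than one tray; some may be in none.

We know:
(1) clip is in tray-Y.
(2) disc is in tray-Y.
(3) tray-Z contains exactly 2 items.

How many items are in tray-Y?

2

From (1): clip ∈ tray-Y.
From (2): disc ∈ tray-Y.
(3): only 2 candidates remain for tray-Z, so all are in.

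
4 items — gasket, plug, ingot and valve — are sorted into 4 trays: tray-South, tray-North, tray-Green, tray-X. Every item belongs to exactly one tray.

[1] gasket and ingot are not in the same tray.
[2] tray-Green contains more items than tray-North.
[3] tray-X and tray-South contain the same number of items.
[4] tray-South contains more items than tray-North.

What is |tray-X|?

1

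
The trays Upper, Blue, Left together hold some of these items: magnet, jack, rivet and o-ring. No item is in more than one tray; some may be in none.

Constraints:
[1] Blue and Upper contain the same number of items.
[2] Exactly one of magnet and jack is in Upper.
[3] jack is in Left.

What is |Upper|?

1

From (3): jack ∈ Left.
(2) (exactly one): magnet ∈ Upper.
Suppose rivet ∈ Upper: no assignment then satisfies all the clues, so rivet ∉ Upper.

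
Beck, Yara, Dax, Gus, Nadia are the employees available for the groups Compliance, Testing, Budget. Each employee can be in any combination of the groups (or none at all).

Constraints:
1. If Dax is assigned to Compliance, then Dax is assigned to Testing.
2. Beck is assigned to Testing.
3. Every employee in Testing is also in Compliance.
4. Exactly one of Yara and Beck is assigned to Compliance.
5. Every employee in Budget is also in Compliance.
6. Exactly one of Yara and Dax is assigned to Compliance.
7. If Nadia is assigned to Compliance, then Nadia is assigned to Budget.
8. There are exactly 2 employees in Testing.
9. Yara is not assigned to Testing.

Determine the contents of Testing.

From (2): Beck ∈ Testing.
From (9): Yara ∉ Testing.
(3) with Beck ∈ Testing: Beck ∈ Compliance.
(4) (exactly one): Yara ∉ Compliance.
(5) contrapositive: Yara ∉ Budget.
(6) (exactly one): Dax ∈ Compliance.
(1): Dax ∈ Testing.
(8): Testing already has 2, so the rest are out.

Testing = {Beck, Dax}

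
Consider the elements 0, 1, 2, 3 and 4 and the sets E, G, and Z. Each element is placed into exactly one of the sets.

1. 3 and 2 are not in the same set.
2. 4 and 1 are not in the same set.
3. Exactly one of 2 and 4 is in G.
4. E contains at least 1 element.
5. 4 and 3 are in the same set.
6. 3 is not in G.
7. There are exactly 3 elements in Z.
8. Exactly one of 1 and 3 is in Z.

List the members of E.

E = {1}

From (6): 3 ∉ G.
(5): 4 matches 3: 4 ∉ G.
(3) (exactly one): 2 ∈ G.
Suppose 0 ∈ E: no assignment then satisfies all the clues, so 0 ∉ E.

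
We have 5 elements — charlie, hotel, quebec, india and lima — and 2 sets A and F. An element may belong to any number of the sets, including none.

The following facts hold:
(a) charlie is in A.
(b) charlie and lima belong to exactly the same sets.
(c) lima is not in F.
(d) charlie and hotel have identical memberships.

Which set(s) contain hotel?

From (a): charlie ∈ A.
From (c): lima ∉ F.
(b): lima matches charlie: lima ∈ A.
(b): charlie matches lima: charlie ∉ F.
(d): hotel matches charlie: hotel ∈ A.
(d): hotel matches charlie: hotel ∉ F.

hotel: A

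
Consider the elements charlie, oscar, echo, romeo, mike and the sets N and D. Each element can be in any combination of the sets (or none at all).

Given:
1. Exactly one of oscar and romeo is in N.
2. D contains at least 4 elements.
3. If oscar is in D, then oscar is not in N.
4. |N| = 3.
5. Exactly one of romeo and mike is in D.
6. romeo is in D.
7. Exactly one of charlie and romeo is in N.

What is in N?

N = {echo, mike, romeo}

From (6): romeo ∈ D.
(5) (exactly one): mike ∉ D.
(2): only 4 candidates remain for D, so all are in.
(3): oscar ∉ N.
(1) (exactly one): romeo ∈ N.
(7) (exactly one): charlie ∉ N.
(4): only 3 candidates remain for N, so all are in.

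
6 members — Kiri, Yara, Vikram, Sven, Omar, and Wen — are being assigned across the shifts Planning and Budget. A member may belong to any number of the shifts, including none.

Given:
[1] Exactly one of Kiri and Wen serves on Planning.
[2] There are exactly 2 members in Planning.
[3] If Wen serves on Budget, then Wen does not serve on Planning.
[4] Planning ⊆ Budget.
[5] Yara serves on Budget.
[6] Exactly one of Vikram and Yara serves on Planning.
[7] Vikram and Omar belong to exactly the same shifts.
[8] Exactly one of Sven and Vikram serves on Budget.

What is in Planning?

From (5): Yara ∈ Budget.
Suppose Kiri ∉ Planning: no assignment then satisfies all the clues, so Kiri ∈ Planning.

Planning = {Kiri, Yara}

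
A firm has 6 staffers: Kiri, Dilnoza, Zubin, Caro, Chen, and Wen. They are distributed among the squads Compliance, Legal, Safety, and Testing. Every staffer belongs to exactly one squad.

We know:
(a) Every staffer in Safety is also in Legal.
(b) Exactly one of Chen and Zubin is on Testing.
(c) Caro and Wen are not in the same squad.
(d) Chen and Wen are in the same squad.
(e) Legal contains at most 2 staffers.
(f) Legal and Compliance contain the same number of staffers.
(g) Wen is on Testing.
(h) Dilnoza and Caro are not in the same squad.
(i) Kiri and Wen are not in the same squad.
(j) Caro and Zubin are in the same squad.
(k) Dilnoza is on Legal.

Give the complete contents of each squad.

From (g): Wen ∈ Testing.
From (k): Dilnoza ∈ Legal.
(c): Caro ∉ Testing.
(d): Chen matches Wen: Chen ∉ Compliance.
(d): Chen matches Wen: Chen ∉ Legal.
(d): Chen matches Wen: Chen ∉ Safety.
(d): Chen matches Wen: Chen ∈ Testing.
(h): Caro ∉ Legal.
(i): Kiri ∉ Testing.
(j): Zubin matches Caro: Zubin ∉ Legal.
(j): Zubin matches Caro: Zubin ∉ Testing.
Suppose Kiri ∈ Compliance: no assignment then satisfies all the clues, so Kiri ∉ Compliance.

Compliance = {Caro, Zubin}; Legal = {Dilnoza, Kiri}; Safety = {}; Testing = {Chen, Wen}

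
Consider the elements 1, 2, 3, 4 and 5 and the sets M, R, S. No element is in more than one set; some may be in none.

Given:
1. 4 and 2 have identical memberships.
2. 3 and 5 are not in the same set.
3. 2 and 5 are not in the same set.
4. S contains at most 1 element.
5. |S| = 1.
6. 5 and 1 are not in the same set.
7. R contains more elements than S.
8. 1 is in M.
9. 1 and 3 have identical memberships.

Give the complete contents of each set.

M = {1, 3}; R = {2, 4}; S = {5}

From (8): 1 ∈ M.
(6): 5 ∉ M.
(9): 3 matches 1: 3 ∈ M.
Suppose 2 ∈ M: no assignment then satisfies all the clues, so 2 ∉ M.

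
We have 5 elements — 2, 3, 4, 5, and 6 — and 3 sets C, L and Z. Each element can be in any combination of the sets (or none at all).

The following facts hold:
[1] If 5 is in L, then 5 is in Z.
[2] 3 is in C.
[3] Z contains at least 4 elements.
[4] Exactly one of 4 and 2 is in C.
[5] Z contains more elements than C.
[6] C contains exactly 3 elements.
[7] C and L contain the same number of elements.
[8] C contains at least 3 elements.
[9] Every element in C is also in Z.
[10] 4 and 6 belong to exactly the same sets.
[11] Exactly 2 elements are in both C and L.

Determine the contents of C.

C = {3, 4, 6}

From (2): 3 ∈ C.
(9) with 3 ∈ C: 3 ∈ Z.
Suppose 2 ∈ C: no assignment then satisfies all the clues, so 2 ∉ C.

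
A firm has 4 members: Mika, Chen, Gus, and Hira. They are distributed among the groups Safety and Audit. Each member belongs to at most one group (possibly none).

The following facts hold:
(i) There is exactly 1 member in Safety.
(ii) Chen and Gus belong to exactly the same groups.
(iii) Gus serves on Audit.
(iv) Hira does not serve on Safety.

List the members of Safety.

Safety = {Mika}

From (iii): Gus ∈ Audit.
From (iv): Hira ∉ Safety.
(ii): Chen matches Gus: Chen ∉ Safety.
(ii): Chen matches Gus: Chen ∈ Audit.
(i): only 1 candidates remain for Safety, so all are in.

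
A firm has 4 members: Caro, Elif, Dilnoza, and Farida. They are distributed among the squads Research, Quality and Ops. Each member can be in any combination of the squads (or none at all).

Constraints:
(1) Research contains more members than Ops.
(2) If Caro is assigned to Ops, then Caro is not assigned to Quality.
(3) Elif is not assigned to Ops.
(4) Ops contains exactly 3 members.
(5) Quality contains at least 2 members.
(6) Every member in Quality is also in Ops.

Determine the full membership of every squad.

Research = {Caro, Dilnoza, Elif, Farida}; Quality = {Dilnoza, Farida}; Ops = {Caro, Dilnoza, Farida}

From (3): Elif ∉ Ops.
(4): only 3 candidates remain for Ops, so all are in.
(6) contrapositive: Elif ∉ Quality.
(2): Caro ∉ Quality.
(5): only 2 candidates remain for Quality, so all are in.
Suppose Caro ∉ Research: no assignment then satisfies all the clues, so Caro ∈ Research.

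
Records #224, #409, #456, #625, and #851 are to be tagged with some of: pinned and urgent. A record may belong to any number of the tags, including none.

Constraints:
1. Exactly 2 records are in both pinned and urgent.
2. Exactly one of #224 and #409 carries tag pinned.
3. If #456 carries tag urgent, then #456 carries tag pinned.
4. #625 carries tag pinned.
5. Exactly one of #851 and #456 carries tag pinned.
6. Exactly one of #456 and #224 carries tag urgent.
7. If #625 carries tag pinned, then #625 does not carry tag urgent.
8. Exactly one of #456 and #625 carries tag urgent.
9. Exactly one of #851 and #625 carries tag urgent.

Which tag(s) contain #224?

From (4): #625 ∈ pinned.
(7): #625 ∉ urgent.
(8) (exactly one): #456 ∈ urgent.
(9) (exactly one): #851 ∈ urgent.
(3): #456 ∈ pinned.
(5) (exactly one): #851 ∉ pinned.
(6) (exactly one): #224 ∉ urgent.
Suppose #224 ∈ pinned: no assignment then satisfies all the clues, so #224 ∉ pinned.

#224: none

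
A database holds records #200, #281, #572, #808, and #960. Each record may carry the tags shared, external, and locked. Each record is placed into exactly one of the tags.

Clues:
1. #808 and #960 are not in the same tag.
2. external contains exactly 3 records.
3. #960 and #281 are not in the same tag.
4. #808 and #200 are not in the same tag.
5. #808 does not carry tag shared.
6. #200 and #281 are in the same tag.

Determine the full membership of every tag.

shared = {#960}; external = {#200, #281, #572}; locked = {#808}

From (5): #808 ∉ shared.
Suppose #200 ∈ shared: no assignment then satisfies all the clues, so #200 ∉ shared.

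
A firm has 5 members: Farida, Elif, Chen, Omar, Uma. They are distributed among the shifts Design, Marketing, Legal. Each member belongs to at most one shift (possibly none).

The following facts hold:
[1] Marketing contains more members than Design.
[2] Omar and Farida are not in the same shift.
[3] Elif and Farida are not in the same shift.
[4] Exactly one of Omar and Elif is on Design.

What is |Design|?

1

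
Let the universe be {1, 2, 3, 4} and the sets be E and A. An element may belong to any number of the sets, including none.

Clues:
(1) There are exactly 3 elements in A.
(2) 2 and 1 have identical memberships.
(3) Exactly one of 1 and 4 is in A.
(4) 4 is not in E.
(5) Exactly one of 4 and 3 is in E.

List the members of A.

A = {1, 2, 3}

From (4): 4 ∉ E.
(5) (exactly one): 3 ∈ E.
Suppose 1 ∉ A: no assignment then satisfies all the clues, so 1 ∈ A.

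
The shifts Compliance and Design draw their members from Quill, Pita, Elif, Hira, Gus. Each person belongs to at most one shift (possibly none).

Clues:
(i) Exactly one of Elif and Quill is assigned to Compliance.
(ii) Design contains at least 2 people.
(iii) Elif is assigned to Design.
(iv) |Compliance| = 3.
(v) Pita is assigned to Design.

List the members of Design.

From (iii): Elif ∈ Design.
From (v): Pita ∈ Design.
(i) (exactly one): Quill ∈ Compliance.
(iv): only 3 candidates remain for Compliance, so all are in.

Design = {Elif, Pita}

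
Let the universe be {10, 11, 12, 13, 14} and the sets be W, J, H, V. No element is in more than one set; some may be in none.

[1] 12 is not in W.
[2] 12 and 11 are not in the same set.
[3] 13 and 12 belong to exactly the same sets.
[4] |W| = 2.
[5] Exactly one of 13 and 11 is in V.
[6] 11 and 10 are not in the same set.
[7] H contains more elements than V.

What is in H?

H = {12, 13}

From (1): 12 ∉ W.
(3): 13 matches 12: 13 ∉ W.
Suppose 10 ∈ H: no assignment then satisfies all the clues, so 10 ∉ H.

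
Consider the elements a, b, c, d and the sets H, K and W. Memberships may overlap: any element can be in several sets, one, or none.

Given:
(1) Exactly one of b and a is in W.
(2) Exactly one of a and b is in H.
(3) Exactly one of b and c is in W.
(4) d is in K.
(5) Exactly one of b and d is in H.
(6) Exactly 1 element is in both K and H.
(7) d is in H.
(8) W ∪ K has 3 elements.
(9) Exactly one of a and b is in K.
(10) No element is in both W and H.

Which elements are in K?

K = {b, c, d}

From (4): d ∈ K.
From (7): d ∈ H.
(5) (exactly one): b ∉ H.
(10) (disjoint): d ∉ W.
(2) (exactly one): a ∈ H.
(10) (disjoint): a ∉ W.
(1) (exactly one): b ∈ W.
(3) (exactly one): c ∉ W.
Suppose a ∈ K: no assignment then satisfies all the clues, so a ∉ K.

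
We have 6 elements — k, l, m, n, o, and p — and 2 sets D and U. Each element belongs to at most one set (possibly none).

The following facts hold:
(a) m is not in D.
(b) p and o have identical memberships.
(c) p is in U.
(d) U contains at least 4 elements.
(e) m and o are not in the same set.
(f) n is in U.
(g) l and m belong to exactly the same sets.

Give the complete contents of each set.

D = {}; U = {k, n, o, p}

From (a): m ∉ D.
From (c): p ∈ U.
From (f): n ∈ U.
(b): o matches p: o ∉ D.
(b): o matches p: o ∈ U.
(e): m ∉ U.
(g): l matches m: l ∉ D.
(g): l matches m: l ∉ U.
(d): only 4 candidates remain for U, so all are in.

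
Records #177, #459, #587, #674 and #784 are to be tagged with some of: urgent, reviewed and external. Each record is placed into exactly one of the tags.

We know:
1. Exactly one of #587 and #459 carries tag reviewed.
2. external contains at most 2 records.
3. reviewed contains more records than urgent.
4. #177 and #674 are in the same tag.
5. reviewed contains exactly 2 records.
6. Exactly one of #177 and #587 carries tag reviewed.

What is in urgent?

urgent = {#459}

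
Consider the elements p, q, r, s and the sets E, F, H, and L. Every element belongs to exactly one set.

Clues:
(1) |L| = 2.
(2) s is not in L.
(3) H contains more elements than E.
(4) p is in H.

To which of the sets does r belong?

From (2): s ∉ L.
From (4): p ∈ H.
(1): only 2 candidates remain for L, so all are in.

r: L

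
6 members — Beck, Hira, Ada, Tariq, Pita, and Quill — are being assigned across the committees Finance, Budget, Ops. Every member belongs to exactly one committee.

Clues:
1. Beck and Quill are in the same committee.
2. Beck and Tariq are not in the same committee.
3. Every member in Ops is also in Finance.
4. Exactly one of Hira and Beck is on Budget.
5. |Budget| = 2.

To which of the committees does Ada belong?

Ada: Finance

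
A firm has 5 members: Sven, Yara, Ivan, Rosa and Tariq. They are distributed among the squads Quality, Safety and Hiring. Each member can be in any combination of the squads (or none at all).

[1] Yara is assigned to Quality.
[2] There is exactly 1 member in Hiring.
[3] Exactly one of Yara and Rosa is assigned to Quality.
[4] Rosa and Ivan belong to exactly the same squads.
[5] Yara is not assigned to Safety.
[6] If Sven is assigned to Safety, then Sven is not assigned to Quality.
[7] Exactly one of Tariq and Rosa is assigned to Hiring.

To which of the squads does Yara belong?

From (1): Yara ∈ Quality.
From (5): Yara ∉ Safety.
(3) (exactly one): Rosa ∉ Quality.
(4): Ivan matches Rosa: Ivan ∉ Quality.
Suppose Yara ∈ Hiring: no assignment then satisfies all the clues, so Yara ∉ Hiring.

Yara: Quality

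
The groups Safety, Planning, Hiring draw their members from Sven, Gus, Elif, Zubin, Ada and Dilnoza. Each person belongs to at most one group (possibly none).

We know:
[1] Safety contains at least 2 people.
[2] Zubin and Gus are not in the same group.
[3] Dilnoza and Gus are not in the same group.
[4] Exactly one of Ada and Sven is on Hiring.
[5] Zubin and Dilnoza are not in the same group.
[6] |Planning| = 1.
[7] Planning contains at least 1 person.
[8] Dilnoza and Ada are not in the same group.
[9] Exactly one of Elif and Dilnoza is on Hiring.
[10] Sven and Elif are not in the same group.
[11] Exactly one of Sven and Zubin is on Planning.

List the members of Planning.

Planning = {Zubin}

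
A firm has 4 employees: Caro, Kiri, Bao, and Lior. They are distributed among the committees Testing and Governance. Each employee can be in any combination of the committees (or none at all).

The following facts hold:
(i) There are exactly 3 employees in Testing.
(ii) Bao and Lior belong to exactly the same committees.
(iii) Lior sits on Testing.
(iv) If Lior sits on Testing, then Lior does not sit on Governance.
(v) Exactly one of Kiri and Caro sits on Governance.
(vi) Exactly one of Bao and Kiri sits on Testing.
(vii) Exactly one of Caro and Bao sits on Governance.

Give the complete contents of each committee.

Testing = {Bao, Caro, Lior}; Governance = {Caro}

From (iii): Lior ∈ Testing.
(ii): Bao matches Lior: Bao ∈ Testing.
(iv): Lior ∉ Governance.
(vi) (exactly one): Kiri ∉ Testing.
(i): only 3 candidates remain for Testing, so all are in.
(ii): Bao matches Lior: Bao ∉ Governance.
(vii) (exactly one): Caro ∈ Governance.
(v) (exactly one): Kiri ∉ Governance.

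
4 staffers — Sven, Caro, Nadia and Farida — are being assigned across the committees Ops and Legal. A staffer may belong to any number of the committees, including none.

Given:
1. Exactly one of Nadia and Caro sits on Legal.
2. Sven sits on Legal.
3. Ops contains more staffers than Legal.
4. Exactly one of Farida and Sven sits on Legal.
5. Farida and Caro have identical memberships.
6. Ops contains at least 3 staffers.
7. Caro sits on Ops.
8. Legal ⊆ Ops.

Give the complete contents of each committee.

From (2): Sven ∈ Legal.
From (7): Caro ∈ Ops.
(4) (exactly one): Farida ∉ Legal.
(5): Farida matches Caro: Farida ∈ Ops.
(5): Caro matches Farida: Caro ∉ Legal.
(8) with Sven ∈ Legal: Sven ∈ Ops.
(1) (exactly one): Nadia ∈ Legal.
(8) with Nadia ∈ Legal: Nadia ∈ Ops.

Ops = {Caro, Farida, Nadia, Sven}; Legal = {Nadia, Sven}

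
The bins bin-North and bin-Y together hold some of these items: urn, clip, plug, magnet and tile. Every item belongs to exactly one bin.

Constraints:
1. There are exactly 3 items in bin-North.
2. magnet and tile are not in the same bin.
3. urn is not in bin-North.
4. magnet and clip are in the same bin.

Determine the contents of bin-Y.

bin-Y = {tile, urn}

From (3): urn ∉ bin-North.
Only one bin left: urn ∈ bin-Y.
Suppose clip ∈ bin-Y: no assignment then satisfies all the clues, so clip ∉ bin-Y.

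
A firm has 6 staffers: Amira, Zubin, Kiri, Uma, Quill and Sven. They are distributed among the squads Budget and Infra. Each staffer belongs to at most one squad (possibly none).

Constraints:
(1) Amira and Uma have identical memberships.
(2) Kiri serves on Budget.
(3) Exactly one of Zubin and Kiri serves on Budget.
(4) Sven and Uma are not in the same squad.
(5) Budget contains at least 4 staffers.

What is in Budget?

Budget = {Amira, Kiri, Quill, Uma}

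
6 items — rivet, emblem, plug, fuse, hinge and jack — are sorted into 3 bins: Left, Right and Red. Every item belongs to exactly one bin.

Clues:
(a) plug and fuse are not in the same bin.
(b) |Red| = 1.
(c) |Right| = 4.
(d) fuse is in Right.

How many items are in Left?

1

From (d): fuse ∈ Right.
(a): plug ∉ Right.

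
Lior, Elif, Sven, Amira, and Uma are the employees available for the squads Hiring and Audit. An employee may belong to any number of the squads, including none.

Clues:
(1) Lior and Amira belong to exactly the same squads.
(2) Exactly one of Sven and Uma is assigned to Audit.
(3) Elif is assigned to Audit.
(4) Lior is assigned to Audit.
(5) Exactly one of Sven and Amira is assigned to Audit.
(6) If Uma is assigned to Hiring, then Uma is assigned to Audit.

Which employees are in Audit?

From (3): Elif ∈ Audit.
From (4): Lior ∈ Audit.
(1): Amira matches Lior: Amira ∈ Audit.
(5) (exactly one): Sven ∉ Audit.
(2) (exactly one): Uma ∈ Audit.

Audit = {Amira, Elif, Lior, Uma}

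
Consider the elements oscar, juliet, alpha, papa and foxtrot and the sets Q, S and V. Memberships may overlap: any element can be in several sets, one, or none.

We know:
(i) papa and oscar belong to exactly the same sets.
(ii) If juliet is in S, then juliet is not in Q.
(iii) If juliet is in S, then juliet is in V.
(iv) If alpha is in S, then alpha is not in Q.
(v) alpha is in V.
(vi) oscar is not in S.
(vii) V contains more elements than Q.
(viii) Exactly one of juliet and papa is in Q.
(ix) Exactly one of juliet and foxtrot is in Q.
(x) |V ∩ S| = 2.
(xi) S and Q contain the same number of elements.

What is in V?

From (v): alpha ∈ V.
From (vi): oscar ∉ S.
(i): papa matches oscar: papa ∉ S.
Suppose oscar ∉ V: no assignment then satisfies all the clues, so oscar ∈ V.

V = {alpha, juliet, oscar, papa}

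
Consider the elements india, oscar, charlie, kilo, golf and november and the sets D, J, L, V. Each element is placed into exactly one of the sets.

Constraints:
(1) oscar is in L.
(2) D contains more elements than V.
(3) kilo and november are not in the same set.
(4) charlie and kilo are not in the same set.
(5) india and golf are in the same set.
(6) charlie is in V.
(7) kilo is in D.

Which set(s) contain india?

india: D

From (1): oscar ∈ L.
From (6): charlie ∈ V.
From (7): kilo ∈ D.
(3): november ∉ D.
Suppose india ∉ D: no assignment then satisfies all the clues, so india ∈ D.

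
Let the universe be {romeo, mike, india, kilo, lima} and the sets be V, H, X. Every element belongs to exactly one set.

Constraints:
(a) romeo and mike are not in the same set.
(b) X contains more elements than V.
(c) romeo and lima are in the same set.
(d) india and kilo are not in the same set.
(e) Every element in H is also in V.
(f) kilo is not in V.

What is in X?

X = {kilo, lima, romeo}

From (f): kilo ∉ V.
(e) contrapositive: kilo ∉ H.
Only one set left: kilo ∈ X.
(d): india ∉ X.
Suppose romeo ∉ X: no assignment then satisfies all the clues, so romeo ∈ X.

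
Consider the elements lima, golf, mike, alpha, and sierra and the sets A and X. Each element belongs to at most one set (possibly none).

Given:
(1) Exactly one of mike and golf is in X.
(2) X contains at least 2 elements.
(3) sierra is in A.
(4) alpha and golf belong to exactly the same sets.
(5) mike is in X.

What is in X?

X = {lima, mike}

From (3): sierra ∈ A.
From (5): mike ∈ X.
(1) (exactly one): golf ∉ X.
(4): alpha matches golf: alpha ∉ X.
(2): only 2 candidates remain for X, so all are in.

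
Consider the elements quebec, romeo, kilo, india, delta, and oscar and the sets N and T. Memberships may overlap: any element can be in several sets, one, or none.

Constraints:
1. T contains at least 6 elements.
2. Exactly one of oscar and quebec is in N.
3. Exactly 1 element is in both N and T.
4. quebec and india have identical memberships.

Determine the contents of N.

(1): only 6 candidates remain for T, so all are in.
Suppose quebec ∈ N: no assignment then satisfies all the clues, so quebec ∉ N.

N = {oscar}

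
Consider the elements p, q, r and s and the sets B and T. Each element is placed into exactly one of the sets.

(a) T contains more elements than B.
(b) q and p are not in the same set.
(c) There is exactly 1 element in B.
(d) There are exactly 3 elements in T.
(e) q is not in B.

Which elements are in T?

From (e): q ∉ B.
Only one set left: q ∈ T.
(b): p ∉ T.
(d): only 3 candidates remain for T, so all are in.
Only one set left: p ∈ B.

T = {q, r, s}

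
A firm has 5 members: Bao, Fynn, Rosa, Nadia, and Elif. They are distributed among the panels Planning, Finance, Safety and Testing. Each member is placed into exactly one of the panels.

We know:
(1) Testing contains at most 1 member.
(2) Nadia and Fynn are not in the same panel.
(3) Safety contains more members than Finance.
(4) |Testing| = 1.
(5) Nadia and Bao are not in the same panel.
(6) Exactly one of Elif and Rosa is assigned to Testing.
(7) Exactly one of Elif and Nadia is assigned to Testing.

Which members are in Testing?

Testing = {Elif}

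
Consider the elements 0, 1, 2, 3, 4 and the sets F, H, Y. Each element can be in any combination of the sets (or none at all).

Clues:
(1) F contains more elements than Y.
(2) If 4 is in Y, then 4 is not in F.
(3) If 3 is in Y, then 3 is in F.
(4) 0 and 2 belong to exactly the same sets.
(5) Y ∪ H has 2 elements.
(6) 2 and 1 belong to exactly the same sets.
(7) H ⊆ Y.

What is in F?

F = {0, 1, 2, 3}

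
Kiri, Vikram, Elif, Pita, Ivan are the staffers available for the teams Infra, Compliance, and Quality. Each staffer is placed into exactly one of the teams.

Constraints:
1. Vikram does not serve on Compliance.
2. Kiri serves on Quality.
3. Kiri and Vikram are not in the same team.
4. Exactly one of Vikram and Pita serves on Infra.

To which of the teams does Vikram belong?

Vikram: Infra

From (1): Vikram ∉ Compliance.
From (2): Kiri ∈ Quality.
(3): Vikram ∉ Quality.
Only one team left: Vikram ∈ Infra.
(4) (exactly one): Pita ∉ Infra.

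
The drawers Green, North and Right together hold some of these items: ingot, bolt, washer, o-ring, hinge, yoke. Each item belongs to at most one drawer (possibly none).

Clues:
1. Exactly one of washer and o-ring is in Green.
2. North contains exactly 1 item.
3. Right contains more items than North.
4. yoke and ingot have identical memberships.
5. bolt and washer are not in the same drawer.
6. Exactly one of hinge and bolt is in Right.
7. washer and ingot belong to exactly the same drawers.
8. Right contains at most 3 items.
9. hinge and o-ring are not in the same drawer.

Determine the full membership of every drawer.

Green = {ingot, washer, yoke}; North = {hinge}; Right = {bolt, o-ring}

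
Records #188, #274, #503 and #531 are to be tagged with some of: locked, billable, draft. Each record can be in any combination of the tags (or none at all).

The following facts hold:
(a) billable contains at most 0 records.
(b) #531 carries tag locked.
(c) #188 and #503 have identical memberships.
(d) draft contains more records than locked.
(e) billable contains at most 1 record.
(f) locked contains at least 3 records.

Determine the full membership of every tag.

locked = {#188, #503, #531}; billable = {}; draft = {#188, #274, #503, #531}

From (b): #531 ∈ locked.
(a): billable already has 0, so the rest are out.
Suppose #188 ∉ locked: no assignment then satisfies all the clues, so #188 ∈ locked.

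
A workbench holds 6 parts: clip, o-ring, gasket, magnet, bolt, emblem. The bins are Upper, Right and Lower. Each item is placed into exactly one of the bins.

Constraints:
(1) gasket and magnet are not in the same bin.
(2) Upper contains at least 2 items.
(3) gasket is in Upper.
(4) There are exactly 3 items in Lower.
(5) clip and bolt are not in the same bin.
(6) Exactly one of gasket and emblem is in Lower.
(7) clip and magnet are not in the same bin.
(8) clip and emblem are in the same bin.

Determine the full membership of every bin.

From (3): gasket ∈ Upper.
(1): magnet ∉ Upper.
(6) (exactly one): emblem ∈ Lower.
(8): clip matches emblem: clip ∉ Upper.
(8): clip matches emblem: clip ∉ Right.
(8): clip matches emblem: clip ∈ Lower.
(5): bolt ∉ Lower.
(7): magnet ∉ Lower.
Only one bin left: magnet ∈ Right.
(4): only 3 candidates remain for Lower, so all are in.
(2): only 2 candidates remain for Upper, so all are in.

Upper = {bolt, gasket}; Right = {magnet}; Lower = {clip, emblem, o-ring}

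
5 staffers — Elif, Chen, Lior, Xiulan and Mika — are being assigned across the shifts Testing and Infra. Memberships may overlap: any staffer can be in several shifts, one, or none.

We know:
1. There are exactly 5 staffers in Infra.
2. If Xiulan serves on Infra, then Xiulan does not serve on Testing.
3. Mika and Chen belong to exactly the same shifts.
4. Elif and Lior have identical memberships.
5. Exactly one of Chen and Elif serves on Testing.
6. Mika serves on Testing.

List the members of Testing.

Testing = {Chen, Mika}

From (6): Mika ∈ Testing.
(1): only 5 candidates remain for Infra, so all are in.
(2): Xiulan ∉ Testing.
(3): Chen matches Mika: Chen ∈ Testing.
(5) (exactly one): Elif ∉ Testing.
(4): Lior matches Elif: Lior ∉ Testing.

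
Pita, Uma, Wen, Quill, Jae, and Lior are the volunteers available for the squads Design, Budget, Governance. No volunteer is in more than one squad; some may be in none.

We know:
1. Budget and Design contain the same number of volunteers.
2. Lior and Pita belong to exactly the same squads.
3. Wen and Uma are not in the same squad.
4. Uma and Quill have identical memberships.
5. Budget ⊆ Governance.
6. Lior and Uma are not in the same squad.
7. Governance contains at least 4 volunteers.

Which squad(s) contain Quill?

Quill: none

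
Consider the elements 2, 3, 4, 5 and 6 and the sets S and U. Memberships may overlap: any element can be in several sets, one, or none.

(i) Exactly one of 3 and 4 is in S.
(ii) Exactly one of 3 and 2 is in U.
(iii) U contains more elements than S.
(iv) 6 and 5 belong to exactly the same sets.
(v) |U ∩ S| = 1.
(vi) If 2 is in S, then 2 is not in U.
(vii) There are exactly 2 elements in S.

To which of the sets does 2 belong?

2: S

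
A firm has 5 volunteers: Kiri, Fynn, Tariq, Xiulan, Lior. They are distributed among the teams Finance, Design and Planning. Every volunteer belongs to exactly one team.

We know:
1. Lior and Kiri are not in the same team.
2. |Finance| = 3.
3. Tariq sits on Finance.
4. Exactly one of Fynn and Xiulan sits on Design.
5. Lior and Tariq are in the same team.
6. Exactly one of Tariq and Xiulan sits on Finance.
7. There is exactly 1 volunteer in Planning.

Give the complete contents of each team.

Finance = {Fynn, Lior, Tariq}; Design = {Xiulan}; Planning = {Kiri}

From (3): Tariq ∈ Finance.
(5): Lior matches Tariq: Lior ∈ Finance.
(6) (exactly one): Xiulan ∉ Finance.
(1): Kiri ∉ Finance.
(2): only 3 candidates remain for Finance, so all are in.
(4) (exactly one): Xiulan ∈ Design.
(7): only 1 candidates remain for Planning, so all are in.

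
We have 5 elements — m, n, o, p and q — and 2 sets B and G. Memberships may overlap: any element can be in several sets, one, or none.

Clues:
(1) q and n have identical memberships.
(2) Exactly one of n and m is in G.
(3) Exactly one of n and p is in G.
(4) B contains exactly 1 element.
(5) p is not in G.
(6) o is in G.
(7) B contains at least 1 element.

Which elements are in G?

From (5): p ∉ G.
From (6): o ∈ G.
(3) (exactly one): n ∈ G.
(1): q matches n: q ∈ G.
(2) (exactly one): m ∉ G.

G = {n, o, q}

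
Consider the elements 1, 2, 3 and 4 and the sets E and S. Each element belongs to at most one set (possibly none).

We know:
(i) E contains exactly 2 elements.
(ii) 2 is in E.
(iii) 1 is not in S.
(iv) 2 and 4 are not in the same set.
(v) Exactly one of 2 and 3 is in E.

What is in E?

E = {1, 2}

From (ii): 2 ∈ E.
From (iii): 1 ∉ S.
(iv): 4 ∉ E.
(v) (exactly one): 3 ∉ E.
(i): only 2 candidates remain for E, so all are in.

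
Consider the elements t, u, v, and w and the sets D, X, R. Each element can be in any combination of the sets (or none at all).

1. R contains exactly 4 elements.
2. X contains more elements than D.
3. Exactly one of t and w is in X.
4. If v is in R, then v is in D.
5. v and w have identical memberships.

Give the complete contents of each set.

D = {v, w}; X = {u, v, w}; R = {t, u, v, w}

(1): only 4 candidates remain for R, so all are in.
(4): v ∈ D.
(5): w matches v: w ∈ D.
Suppose t ∈ D: no assignment then satisfies all the clues, so t ∉ D.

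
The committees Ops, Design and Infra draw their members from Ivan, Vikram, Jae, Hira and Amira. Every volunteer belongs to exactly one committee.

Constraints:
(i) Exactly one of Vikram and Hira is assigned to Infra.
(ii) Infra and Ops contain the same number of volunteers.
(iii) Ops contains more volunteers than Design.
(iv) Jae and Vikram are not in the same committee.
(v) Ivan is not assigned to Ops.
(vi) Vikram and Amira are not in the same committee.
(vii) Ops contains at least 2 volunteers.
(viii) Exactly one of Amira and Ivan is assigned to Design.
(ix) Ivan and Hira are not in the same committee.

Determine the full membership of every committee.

Ops = {Hira, Jae}; Design = {Amira}; Infra = {Ivan, Vikram}

From (v): Ivan ∉ Ops.
Suppose Ivan ∈ Design: no assignment then satisfies all the clues, so Ivan ∉ Design.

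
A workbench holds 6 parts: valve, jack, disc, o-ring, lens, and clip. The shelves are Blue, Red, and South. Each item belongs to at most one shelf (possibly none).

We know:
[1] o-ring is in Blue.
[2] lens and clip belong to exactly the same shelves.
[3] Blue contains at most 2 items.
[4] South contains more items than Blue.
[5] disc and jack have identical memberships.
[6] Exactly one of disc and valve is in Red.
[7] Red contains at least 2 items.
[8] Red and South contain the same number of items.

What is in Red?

Red = {disc, jack}

From (1): o-ring ∈ Blue.
Suppose valve ∈ Red: no assignment then satisfies all the clues, so valve ∉ Red.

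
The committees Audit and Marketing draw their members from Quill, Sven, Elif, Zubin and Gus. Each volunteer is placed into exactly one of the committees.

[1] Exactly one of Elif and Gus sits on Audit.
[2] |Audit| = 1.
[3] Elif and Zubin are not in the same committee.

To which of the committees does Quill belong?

Quill: Marketing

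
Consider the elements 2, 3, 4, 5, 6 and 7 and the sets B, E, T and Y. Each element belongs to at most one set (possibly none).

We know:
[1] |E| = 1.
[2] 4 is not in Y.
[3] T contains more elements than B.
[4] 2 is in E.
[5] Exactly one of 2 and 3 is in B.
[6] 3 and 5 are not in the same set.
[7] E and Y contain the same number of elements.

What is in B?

B = {3}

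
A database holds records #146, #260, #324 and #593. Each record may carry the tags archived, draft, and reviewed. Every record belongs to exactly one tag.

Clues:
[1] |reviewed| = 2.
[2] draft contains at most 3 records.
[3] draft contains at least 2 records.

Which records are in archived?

archived = {}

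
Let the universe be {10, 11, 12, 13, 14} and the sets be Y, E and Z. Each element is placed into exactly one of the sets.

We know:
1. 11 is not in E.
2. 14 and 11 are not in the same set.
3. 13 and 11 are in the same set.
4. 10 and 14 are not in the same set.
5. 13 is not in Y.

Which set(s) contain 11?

From (1): 11 ∉ E.
From (5): 13 ∉ Y.
(3): 11 matches 13: 11 ∉ Y.
(3): 13 matches 11: 13 ∉ E.
Only one set left: 11 ∈ Z.
Only one set left: 13 ∈ Z.
(2): 14 ∉ Z.

11: Z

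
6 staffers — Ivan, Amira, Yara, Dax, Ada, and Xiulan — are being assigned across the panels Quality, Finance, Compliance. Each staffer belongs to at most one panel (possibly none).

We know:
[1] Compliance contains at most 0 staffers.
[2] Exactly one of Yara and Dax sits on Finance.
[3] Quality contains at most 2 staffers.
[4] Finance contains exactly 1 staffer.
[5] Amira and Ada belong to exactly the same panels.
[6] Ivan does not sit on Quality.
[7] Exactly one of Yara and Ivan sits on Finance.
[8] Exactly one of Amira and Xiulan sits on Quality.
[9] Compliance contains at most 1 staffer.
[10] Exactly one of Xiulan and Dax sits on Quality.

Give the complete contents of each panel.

From (6): Ivan ∉ Quality.
(1): Compliance already has 0, so the rest are out.
Suppose Ivan ∈ Finance: no assignment then satisfies all the clues, so Ivan ∉ Finance.

Quality = {Xiulan}; Finance = {Yara}; Compliance = {}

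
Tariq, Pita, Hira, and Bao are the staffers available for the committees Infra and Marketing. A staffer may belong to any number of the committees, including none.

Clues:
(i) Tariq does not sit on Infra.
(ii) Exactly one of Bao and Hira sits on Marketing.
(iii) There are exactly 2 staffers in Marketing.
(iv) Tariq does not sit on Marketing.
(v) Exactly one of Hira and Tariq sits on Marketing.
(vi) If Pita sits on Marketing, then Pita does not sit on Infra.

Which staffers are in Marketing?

From (i): Tariq ∉ Infra.
From (iv): Tariq ∉ Marketing.
(v) (exactly one): Hira ∈ Marketing.
(ii) (exactly one): Bao ∉ Marketing.
(iii): only 2 candidates remain for Marketing, so all are in.
(vi): Pita ∉ Infra.

Marketing = {Hira, Pita}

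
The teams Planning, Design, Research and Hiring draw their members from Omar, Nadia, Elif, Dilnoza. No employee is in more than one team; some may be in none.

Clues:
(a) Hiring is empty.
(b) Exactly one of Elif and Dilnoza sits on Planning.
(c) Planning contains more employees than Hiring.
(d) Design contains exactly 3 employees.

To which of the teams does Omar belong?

Omar: Design

(a): Hiring already has 0, so the rest are out.
Suppose Omar ∈ Planning: no assignment then satisfies all the clues, so Omar ∉ Planning.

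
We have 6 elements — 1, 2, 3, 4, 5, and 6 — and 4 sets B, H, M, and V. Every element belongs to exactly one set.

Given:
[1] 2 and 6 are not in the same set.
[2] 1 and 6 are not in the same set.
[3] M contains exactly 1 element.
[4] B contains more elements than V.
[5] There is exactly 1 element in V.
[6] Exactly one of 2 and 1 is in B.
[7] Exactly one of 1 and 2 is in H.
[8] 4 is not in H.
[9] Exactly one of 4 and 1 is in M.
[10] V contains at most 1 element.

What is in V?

V = {6}

From (8): 4 ∉ H.
Suppose 1 ∈ V: no assignment then satisfies all the clues, so 1 ∉ V.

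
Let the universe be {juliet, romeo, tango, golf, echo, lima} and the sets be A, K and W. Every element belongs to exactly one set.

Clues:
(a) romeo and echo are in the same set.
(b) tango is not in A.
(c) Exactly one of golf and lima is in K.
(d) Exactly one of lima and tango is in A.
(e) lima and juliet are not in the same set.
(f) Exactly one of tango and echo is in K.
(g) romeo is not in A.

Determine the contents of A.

A = {lima}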